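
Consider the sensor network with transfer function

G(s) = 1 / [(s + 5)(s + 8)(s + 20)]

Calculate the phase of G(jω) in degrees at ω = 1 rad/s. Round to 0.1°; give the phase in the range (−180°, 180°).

-21.3°

At s = jω = j1:
pole (s+5): 5 + j1 → |·| = √(5²+1²) = √26 ≈ 5.099, ∠ = arctan(1/5) ≈ 11.31°
pole (s+8): 8 + j1 → |·| = √(8²+1²) = √65 ≈ 8.0623, ∠ = arctan(1/8) ≈ 7.13°
pole (s+20): 20 + j1 → |·| = √(20²+1²) = √401 ≈ 20.025, ∠ = arctan(1/20) ≈ 2.86°
∠G = 0.00° − 21.30° = -21.30°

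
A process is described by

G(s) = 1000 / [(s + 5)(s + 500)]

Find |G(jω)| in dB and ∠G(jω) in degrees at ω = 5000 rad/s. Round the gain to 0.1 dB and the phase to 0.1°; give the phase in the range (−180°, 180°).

At s = jω = j5000:
pole (s+5): 5 + j5000 → |·| = √(5²+5000²) = √25000025 ≈ 5000, ∠ = arctan(5000/5) ≈ 89.94°
pole (s+500): 500 + j5000 → |·| = √(500²+5000²) = √25250000 ≈ 5024.9, ∠ = arctan(5000/500) ≈ 84.29°
|G| = 1000 / 2.5124e+07 ≈ 3.9803e-05
Gain = 20 log₁₀(3.9803e-05) ≈ -88.00 dB
∠G = 0.00° − 174.23° = -174.23°

-88.0 dB, -174.2°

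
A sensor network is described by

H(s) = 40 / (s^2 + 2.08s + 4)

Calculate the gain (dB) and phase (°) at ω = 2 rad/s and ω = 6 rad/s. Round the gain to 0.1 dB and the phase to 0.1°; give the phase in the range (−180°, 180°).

At s = jω = j2:
quadratic: (j2)² + 2.08·j2 + 4 = 0 + j4.16 → |·| ≈ 4.16, ∠ ≈ 90.00°
|H| = 40 / 4.16 ≈ 9.6154
Gain = 20 log₁₀(9.6154) ≈ 19.66 dB
∠H = 0.00° − 90.00° = -90.00°

At s = jω = j6:
quadratic: (j6)² + 2.08·j6 + 4 = -32 + j12.48 → |·| ≈ 34.347, ∠ ≈ 158.69°
|H| = 40 / 34.347 ≈ 1.1646
Gain = 20 log₁₀(1.1646) ≈ 1.32 dB
∠H = 0.00° − 158.69° = -158.69°

ω = 2: 19.7 dB, -90.0°; ω = 6: 1.3 dB, -158.7°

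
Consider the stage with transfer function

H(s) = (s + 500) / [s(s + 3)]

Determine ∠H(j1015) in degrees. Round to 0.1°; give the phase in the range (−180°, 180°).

-116.1°

At s = jω = j1015:
zero (s+500): 500 + j1015 → |·| = √(500²+1015²) = √1280225 ≈ 1131.5, ∠ = arctan(1015/500) ≈ 63.77°
pole (s+3): 3 + j1015 → |·| = √(3²+1015²) = √1030234 ≈ 1015, ∠ = arctan(1015/3) ≈ 89.83°
pole at origin: |s| = 1015, ∠ = 90.00° (in denominator)
∠H = 63.77° − 179.83° = -116.06°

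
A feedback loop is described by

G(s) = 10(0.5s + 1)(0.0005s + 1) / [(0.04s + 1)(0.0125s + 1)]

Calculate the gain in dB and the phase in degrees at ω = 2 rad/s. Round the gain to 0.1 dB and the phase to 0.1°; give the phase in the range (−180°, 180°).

23.0 dB, 39.1°

At ω = 2 rad/s:
zero (1 + j2·0.5) = 1 + j1 → |·| ≈ 1.4142, ∠ ≈ 45.00°
zero (1 + j2·0.0005) = 1 + j0.001 → |·| ≈ 1, ∠ ≈ 0.06°
pole (1 + j2·0.04) = 1 + j0.08 → |·| ≈ 1.0032, ∠ ≈ 4.57°
pole (1 + j2·0.0125) = 1 + j0.025 → |·| ≈ 1.0003, ∠ ≈ 1.43°
|G| = 10 · 1.4142 · 1 / (1.0032 · 1.0003) ≈ 14.093
Gain = 20 log₁₀(14.093) ≈ 22.98 dB
∠G = (45.00° + 0.06°) − (4.57° + 1.43°) = 39.06°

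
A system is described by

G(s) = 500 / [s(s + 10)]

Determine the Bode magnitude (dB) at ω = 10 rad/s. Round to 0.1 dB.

At s = jω = j10:
pole (s+10): 10 + j10 → |·| = √(10²+10²) = √200 ≈ 14.142, ∠ = arctan(10/10) ≈ 45.00°
pole at origin: |s| = 10, ∠ = 90.00° (in denominator)
|G| = 500 / 141.42 ≈ 3.5356
Gain = 20 log₁₀(3.5356) ≈ 10.97 dB

11.0 dB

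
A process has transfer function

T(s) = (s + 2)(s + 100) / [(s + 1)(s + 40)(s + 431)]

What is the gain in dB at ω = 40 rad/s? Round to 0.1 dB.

-47.1 dB

At s = jω = j40:
zero (s+2): 2 + j40 → |·| = √(2²+40²) = √1604 ≈ 40.05, ∠ = arctan(40/2) ≈ 87.14°
zero (s+100): 100 + j40 → |·| = √(100²+40²) = √11600 ≈ 107.7, ∠ = arctan(40/100) ≈ 21.80°
pole (s+1): 1 + j40 → |·| = √(1²+40²) = √1601 ≈ 40.012, ∠ = arctan(40/1) ≈ 88.57°
pole (s+40): 40 + j40 → |·| = √(40²+40²) = √3200 ≈ 56.569, ∠ = arctan(40/40) ≈ 45.00°
pole (s+431): 431 + j40 → |·| = √(431²+40²) = √187361 ≈ 432.85, ∠ = arctan(40/431) ≈ 5.30°
|T| = 1 · 4313.4 / 9.7973e+05 ≈ 0.0044026
Gain = 20 log₁₀(0.0044026) ≈ -47.13 dB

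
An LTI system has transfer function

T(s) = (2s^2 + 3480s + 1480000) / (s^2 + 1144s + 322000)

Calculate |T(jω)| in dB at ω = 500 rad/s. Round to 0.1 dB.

10.8 dB

Substitute s = j500:
Numerator: 2(j500)^2 + 3480(j500) + 1480000 = 980000 + j1740000
Denominator: (j500)^2 + 1144(j500) + 322000 = 72000 + j572000
|N| = √(980000² + 1740000²) ≈ 1.997e+06, ∠N ≈ 60.61°
|D| = √(72000² + 572000²) ≈ 5.7651e+05, ∠D ≈ 82.83°
|T| = 1.997e+06 / 5.7651e+05 ≈ 3.4639
Gain = 20 log₁₀(3.4639) ≈ 10.79 dB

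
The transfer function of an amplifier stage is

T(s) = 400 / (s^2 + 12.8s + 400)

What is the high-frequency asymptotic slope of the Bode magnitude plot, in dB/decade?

-40 dB/decade

Each pole contributes −20 dB/decade at high frequency; each zero contributes +20 dB/decade.
Net: 0 zero(s) − 2 pole(s) → -40 dB/decade.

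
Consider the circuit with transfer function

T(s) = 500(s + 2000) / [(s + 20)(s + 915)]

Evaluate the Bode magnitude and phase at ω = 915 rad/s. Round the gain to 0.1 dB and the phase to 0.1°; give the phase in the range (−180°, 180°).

-0.6 dB, -109.2°

At s = jω = j915:
zero (s+2000): 2000 + j915 → |·| = √(2000²+915²) = √4837225 ≈ 2199.4, ∠ = arctan(915/2000) ≈ 24.58°
pole (s+20): 20 + j915 → |·| = √(20²+915²) = √837625 ≈ 915.22, ∠ = arctan(915/20) ≈ 88.75°
pole (s+915): 915 + j915 → |·| = √(915²+915²) = √1674450 ≈ 1294, ∠ = arctan(915/915) ≈ 45.00°
|T| = 500 · 2199.4 / 1.1843e+06 ≈ 0.92857
Gain = 20 log₁₀(0.92857) ≈ -0.64 dB
∠T = 24.58° − 133.75° = -109.17°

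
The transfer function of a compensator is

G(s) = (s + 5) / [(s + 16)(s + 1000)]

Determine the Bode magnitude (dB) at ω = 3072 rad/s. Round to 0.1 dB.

At s = jω = j3072:
zero (s+5): 5 + j3072 → |·| = √(5²+3072²) = √9437209 ≈ 3072, ∠ = arctan(3072/5) ≈ 89.91°
pole (s+16): 16 + j3072 → |·| = √(16²+3072²) = √9437440 ≈ 3072, ∠ = arctan(3072/16) ≈ 89.70°
pole (s+1000): 1000 + j3072 → |·| = √(1000²+3072²) = √10437184 ≈ 3230.7, ∠ = arctan(3072/1000) ≈ 71.97°
|G| = 1 · 3072 / 9.9247e+06 ≈ 0.00030953
Gain = 20 log₁₀(0.00030953) ≈ -70.19 dB

-70.2 dB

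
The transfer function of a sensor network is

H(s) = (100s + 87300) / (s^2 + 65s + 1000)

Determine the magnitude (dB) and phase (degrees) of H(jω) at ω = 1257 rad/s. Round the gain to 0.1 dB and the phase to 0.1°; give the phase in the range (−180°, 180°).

Substitute s = j1257:
Numerator: 100(j1257) + 87300 = 87300 + j125700
Denominator: (j1257)^2 + 65(j1257) + 1000 = -1579049 + j81705
|N| = √(87300² + 125700²) ≈ 1.5304e+05, ∠N ≈ 55.22°
|D| = √(1579049² + 81705²) ≈ 1.5812e+06, ∠D ≈ 177.04°
|H| = 1.5304e+05 / 1.5812e+06 ≈ 0.096787
Gain = 20 log₁₀(0.096787) ≈ -20.28 dB
∠H = 55.22° − 177.04° = -121.82°

-20.3 dB, -121.8°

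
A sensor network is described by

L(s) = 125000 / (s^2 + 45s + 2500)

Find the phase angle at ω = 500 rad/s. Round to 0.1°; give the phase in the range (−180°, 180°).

At s = jω = j500:
quadratic: (j500)² + 45·j500 + 2500 = -247500 + j22500 → |·| ≈ 2.4852e+05, ∠ ≈ 174.81°
∠L = 0.00° − 174.81° = -174.81°

-174.8°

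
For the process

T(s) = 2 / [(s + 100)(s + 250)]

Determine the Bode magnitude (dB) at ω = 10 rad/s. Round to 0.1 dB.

-82.0 dB

At s = jω = j10:
pole (s+100): 100 + j10 → |·| = √(100²+10²) = √10100 ≈ 100.5, ∠ = arctan(10/100) ≈ 5.71°
pole (s+250): 250 + j10 → |·| = √(250²+10²) = √62600 ≈ 250.2, ∠ = arctan(10/250) ≈ 2.29°
|T| = 2 / 25145 ≈ 7.9539e-05
Gain = 20 log₁₀(7.9539e-05) ≈ -81.99 dB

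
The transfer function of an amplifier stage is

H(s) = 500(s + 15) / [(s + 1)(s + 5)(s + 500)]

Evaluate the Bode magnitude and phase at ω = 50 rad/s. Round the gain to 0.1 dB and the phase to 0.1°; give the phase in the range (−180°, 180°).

-33.7 dB, -105.6°

At s = jω = j50:
zero (s+15): 15 + j50 → |·| = √(15²+50²) = √2725 ≈ 52.202, ∠ = arctan(50/15) ≈ 73.30°
pole (s+1): 1 + j50 → |·| = √(1²+50²) = √2501 ≈ 50.01, ∠ = arctan(50/1) ≈ 88.85°
pole (s+5): 5 + j50 → |·| = √(5²+50²) = √2525 ≈ 50.249, ∠ = arctan(50/5) ≈ 84.29°
pole (s+500): 500 + j50 → |·| = √(500²+50²) = √252500 ≈ 502.49, ∠ = arctan(50/500) ≈ 5.71°
|H| = 500 · 52.202 / 1.2627e+06 ≈ 0.020671
Gain = 20 log₁₀(0.020671) ≈ -33.69 dB
∠H = 73.30° − 178.85° = -105.55°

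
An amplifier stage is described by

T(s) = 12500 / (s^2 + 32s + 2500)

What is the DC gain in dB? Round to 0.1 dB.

T(0) = 12500 / 2500 = 5
20 log₁₀(5) ≈ 13.98 dB

14.0 dB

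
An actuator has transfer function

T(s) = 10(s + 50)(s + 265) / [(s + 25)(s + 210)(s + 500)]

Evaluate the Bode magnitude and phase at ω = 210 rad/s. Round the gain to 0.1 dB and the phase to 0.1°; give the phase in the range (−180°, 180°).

-33.4 dB, -36.0°

At s = jω = j210:
zero (s+50): 50 + j210 → |·| = √(50²+210²) = √46600 ≈ 215.87, ∠ = arctan(210/50) ≈ 76.61°
zero (s+265): 265 + j210 → |·| = √(265²+210²) = √114325 ≈ 338.12, ∠ = arctan(210/265) ≈ 38.40°
pole (s+25): 25 + j210 → |·| = √(25²+210²) = √44725 ≈ 211.48, ∠ = arctan(210/25) ≈ 83.21°
pole (s+210): 210 + j210 → |·| = √(210²+210²) = √88200 ≈ 296.98, ∠ = arctan(210/210) ≈ 45.00°
pole (s+500): 500 + j210 → |·| = √(500²+210²) = √294100 ≈ 542.31, ∠ = arctan(210/500) ≈ 22.78°
|T| = 10 · 72990 / 3.406e+07 ≈ 0.02143
Gain = 20 log₁₀(0.02143) ≈ -33.38 dB
∠T = 115.01° − 150.99° = -35.98°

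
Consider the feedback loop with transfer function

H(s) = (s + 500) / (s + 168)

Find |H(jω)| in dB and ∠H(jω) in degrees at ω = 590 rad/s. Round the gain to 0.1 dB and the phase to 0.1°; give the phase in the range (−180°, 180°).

At s = jω = j590:
zero (s+500): 500 + j590 → |·| = √(500²+590²) = √598100 ≈ 773.37, ∠ = arctan(590/500) ≈ 49.72°
pole (s+168): 168 + j590 → |·| = √(168²+590²) = √376324 ≈ 613.45, ∠ = arctan(590/168) ≈ 74.11°
|H| = 1 · 773.37 / 613.45 ≈ 1.2607
Gain = 20 log₁₀(1.2607) ≈ 2.01 dB
∠H = 49.72° − 74.11° = -24.39°

2.0 dB, -24.4°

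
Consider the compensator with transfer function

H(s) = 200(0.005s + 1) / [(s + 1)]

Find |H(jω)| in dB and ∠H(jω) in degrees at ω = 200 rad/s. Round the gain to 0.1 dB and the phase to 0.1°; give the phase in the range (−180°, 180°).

At ω = 200 rad/s:
zero (1 + j200·0.005) = 1 + j1 → |·| ≈ 1.4142, ∠ ≈ 45.00°
pole (1 + j200·1) = 1 + j200 → |·| ≈ 200, ∠ ≈ 89.71°
|H| = 200 · 1.4142 / (200) ≈ 1.4142
Gain = 20 log₁₀(1.4142) ≈ 3.01 dB
∠H = (45.00°) − (89.71°) = -44.71°

3.0 dB, -44.7°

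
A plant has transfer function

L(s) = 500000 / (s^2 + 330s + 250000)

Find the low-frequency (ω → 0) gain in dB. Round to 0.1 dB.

L(0) = 500000 / 250000 = 2
20 log₁₀(2) ≈ 6.02 dB

6.0 dB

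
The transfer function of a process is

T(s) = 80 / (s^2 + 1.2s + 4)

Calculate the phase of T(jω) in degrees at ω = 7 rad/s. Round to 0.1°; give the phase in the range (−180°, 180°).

At s = jω = j7:
quadratic: (j7)² + 1.2·j7 + 4 = -45 + j8.4 → |·| ≈ 45.777, ∠ ≈ 169.43°
∠T = 0.00° − 169.43° = -169.43°

-169.4°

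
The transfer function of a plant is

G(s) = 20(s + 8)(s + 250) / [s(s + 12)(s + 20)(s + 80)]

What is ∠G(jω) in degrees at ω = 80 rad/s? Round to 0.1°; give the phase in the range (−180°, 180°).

169.6°

At s = jω = j80:
zero (s+8): 8 + j80 → |·| = √(8²+80²) = √6464 ≈ 80.399, ∠ = arctan(80/8) ≈ 84.29°
zero (s+250): 250 + j80 → |·| = √(250²+80²) = √68900 ≈ 262.49, ∠ = arctan(80/250) ≈ 17.74°
pole (s+12): 12 + j80 → |·| = √(12²+80²) = √6544 ≈ 80.895, ∠ = arctan(80/12) ≈ 81.47°
pole (s+20): 20 + j80 → |·| = √(20²+80²) = √6800 ≈ 82.462, ∠ = arctan(80/20) ≈ 75.96°
pole (s+80): 80 + j80 → |·| = √(80²+80²) = √12800 ≈ 113.14, ∠ = arctan(80/80) ≈ 45.00°
pole at origin: |s| = 80, ∠ = 90.00° (in denominator)
∠G = 102.03° − 292.43° = -190.40° ≡ 169.60° (principal value)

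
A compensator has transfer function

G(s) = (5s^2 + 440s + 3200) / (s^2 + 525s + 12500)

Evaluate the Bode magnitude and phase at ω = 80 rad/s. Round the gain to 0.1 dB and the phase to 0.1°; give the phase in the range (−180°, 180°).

0.6 dB, 47.6°

Substitute s = j80:
Numerator: 5(j80)^2 + 440(j80) + 3200 = -28800 + j35200
Denominator: (j80)^2 + 525(j80) + 12500 = 6100 + j42000
|N| = √(28800² + 35200²) ≈ 45481, ∠N ≈ 129.29°
|D| = √(6100² + 42000²) ≈ 42441, ∠D ≈ 81.74°
|G| = 45481 / 42441 ≈ 1.0716
Gain = 20 log₁₀(1.0716) ≈ 0.60 dB
∠G = 129.29° − 81.74° = 47.55°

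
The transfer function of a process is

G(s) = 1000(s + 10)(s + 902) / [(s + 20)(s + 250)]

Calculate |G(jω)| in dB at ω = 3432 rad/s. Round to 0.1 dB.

60.3 dB

At s = jω = j3432:
zero (s+10): 10 + j3432 → |·| = √(10²+3432²) = √11778724 ≈ 3432, ∠ = arctan(3432/10) ≈ 89.83°
zero (s+902): 902 + j3432 → |·| = √(902²+3432²) = √12592228 ≈ 3548.6, ∠ = arctan(3432/902) ≈ 75.27°
pole (s+20): 20 + j3432 → |·| = √(20²+3432²) = √11779024 ≈ 3432.1, ∠ = arctan(3432/20) ≈ 89.67°
pole (s+250): 250 + j3432 → |·| = √(250²+3432²) = √11841124 ≈ 3441.1, ∠ = arctan(3432/250) ≈ 85.83°
|G| = 1000 · 1.2179e+07 / 1.181e+07 ≈ 1031.2
Gain = 20 log₁₀(1031.2) ≈ 60.27 dB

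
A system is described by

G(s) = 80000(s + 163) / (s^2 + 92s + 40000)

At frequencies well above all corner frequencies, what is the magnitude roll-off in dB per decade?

-20 dB/decade

Each pole contributes −20 dB/decade at high frequency; each zero contributes +20 dB/decade.
Net: 1 zero(s) − 2 pole(s) → -20 dB/decade.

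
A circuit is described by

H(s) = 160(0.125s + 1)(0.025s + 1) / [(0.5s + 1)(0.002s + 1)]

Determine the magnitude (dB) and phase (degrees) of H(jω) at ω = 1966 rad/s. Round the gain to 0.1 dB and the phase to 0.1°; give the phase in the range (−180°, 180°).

At ω = 1966 rad/s:
zero (1 + j1966·0.125) = 1 + j245.75 → |·| ≈ 245.75, ∠ ≈ 89.77°
zero (1 + j1966·0.025) = 1 + j49.15 → |·| ≈ 49.16, ∠ ≈ 88.83°
pole (1 + j1966·0.5) = 1 + j983 → |·| ≈ 983, ∠ ≈ 89.94°
pole (1 + j1966·0.002) = 1 + j3.932 → |·| ≈ 4.0572, ∠ ≈ 75.73°
|H| = 160 · 245.75 · 49.16 / (983 · 4.0572) ≈ 484.67
Gain = 20 log₁₀(484.67) ≈ 53.71 dB
∠H = (89.77° + 88.83°) − (89.94° + 75.73°) = 12.93°

53.7 dB, 12.9°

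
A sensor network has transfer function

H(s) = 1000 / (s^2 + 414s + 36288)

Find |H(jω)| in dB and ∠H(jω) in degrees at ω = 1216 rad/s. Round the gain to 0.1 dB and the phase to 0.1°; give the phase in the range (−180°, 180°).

Substitute s = j1216:
Numerator: 1000 = 1000 + j0
Denominator: (j1216)^2 + 414(j1216) + 36288 = -1442368 + j503424
|N| = √(1000² + 0²) ≈ 1000, ∠N ≈ 0.00°
|D| = √(1442368² + 503424²) ≈ 1.5277e+06, ∠D ≈ 160.76°
|H| = 1000 / 1.5277e+06 ≈ 0.00065458
Gain = 20 log₁₀(0.00065458) ≈ -63.68 dB
∠H = 0.00° − 160.76° = -160.76°

-63.7 dB, -160.8°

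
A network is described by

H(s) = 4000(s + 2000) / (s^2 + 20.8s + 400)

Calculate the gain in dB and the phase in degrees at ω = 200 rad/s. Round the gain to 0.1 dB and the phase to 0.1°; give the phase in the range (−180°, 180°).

At s = jω = j200:
zero (s+2000): 2000 + j200 → |·| = √(2000²+200²) = √4040000 ≈ 2010, ∠ = arctan(200/2000) ≈ 5.71°
quadratic: (j200)² + 20.8·j200 + 400 = -39600 + j4160 → |·| ≈ 39818, ∠ ≈ 174.00°
|H| = 4000 · 2010 / 39818 ≈ 201.92
Gain = 20 log₁₀(201.92) ≈ 46.10 dB
∠H = 5.71° − 174.00° = -168.29°

46.1 dB, -168.3°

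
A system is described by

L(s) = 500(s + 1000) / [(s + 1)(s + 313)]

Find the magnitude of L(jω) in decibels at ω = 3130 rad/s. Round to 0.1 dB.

At s = jω = j3130:
zero (s+1000): 1000 + j3130 → |·| = √(1000²+3130²) = √10796900 ≈ 3285.9, ∠ = arctan(3130/1000) ≈ 72.28°
pole (s+1): 1 + j3130 → |·| = √(1²+3130²) = √9796901 ≈ 3130, ∠ = arctan(3130/1) ≈ 89.98°
pole (s+313): 313 + j3130 → |·| = √(313²+3130²) = √9894869 ≈ 3145.6, ∠ = arctan(3130/313) ≈ 84.29°
|L| = 500 · 3285.9 / 9.8457e+06 ≈ 0.16687
Gain = 20 log₁₀(0.16687) ≈ -15.55 dB

-15.6 dB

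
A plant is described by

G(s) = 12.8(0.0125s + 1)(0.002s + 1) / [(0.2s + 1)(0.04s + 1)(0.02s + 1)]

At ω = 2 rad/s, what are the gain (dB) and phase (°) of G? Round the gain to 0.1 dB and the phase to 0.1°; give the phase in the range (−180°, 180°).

At ω = 2 rad/s:
zero (1 + j2·0.0125) = 1 + j0.025 → |·| ≈ 1.0003, ∠ ≈ 1.43°
zero (1 + j2·0.002) = 1 + j0.004 → |·| ≈ 1, ∠ ≈ 0.23°
pole (1 + j2·0.2) = 1 + j0.4 → |·| ≈ 1.077, ∠ ≈ 21.80°
pole (1 + j2·0.04) = 1 + j0.08 → |·| ≈ 1.0032, ∠ ≈ 4.57°
pole (1 + j2·0.02) = 1 + j0.04 → |·| ≈ 1.0008, ∠ ≈ 2.29°
|G| = 12.8 · 1.0003 · 1 / (1.077 · 1.0032 · 1.0008) ≈ 11.841
Gain = 20 log₁₀(11.841) ≈ 21.47 dB
∠G = (1.43° + 0.23°) − (21.80° + 4.57° + 2.29°) = -27.00°

21.5 dB, -27.0°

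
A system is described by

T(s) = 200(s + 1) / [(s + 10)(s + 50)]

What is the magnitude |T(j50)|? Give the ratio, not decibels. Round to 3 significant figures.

At s = jω = j50:
zero (s+1): 1 + j50 → |·| = √(1²+50²) = √2501 ≈ 50.01, ∠ = arctan(50/1) ≈ 88.85°
pole (s+10): 10 + j50 → |·| = √(10²+50²) = √2600 ≈ 50.99, ∠ = arctan(50/10) ≈ 78.69°
pole (s+50): 50 + j50 → |·| = √(50²+50²) = √5000 ≈ 70.711, ∠ = arctan(50/50) ≈ 45.00°
|T| = 200 · 50.01 / 3605.6 ≈ 2.774

2.77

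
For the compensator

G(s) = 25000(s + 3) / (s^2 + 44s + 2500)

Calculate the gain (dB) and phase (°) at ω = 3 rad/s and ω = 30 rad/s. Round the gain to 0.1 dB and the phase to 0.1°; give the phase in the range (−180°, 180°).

At s = jω = j3:
zero (s+3): 3 + j3 → |·| = √(3²+3²) = √18 ≈ 4.2426, ∠ = arctan(3/3) ≈ 45.00°
quadratic: (j3)² + 44·j3 + 2500 = 2491 + j132 → |·| ≈ 2494.5, ∠ ≈ 3.03°
|G| = 25000 · 4.2426 / 2494.5 ≈ 42.52
Gain = 20 log₁₀(42.52) ≈ 32.57 dB
∠G = 45.00° − 3.03° = 41.97°

At s = jω = j30:
zero (s+3): 3 + j30 → |·| = √(3²+30²) = √909 ≈ 30.15, ∠ = arctan(30/3) ≈ 84.29°
quadratic: (j30)² + 44·j30 + 2500 = 1600 + j1320 → |·| ≈ 2074.2, ∠ ≈ 39.52°
|G| = 25000 · 30.15 / 2074.2 ≈ 363.39
Gain = 20 log₁₀(363.39) ≈ 51.21 dB
∠G = 84.29° − 39.52° = 44.77°

ω = 3: 32.6 dB, 42.0°; ω = 30: 51.2 dB, 44.8°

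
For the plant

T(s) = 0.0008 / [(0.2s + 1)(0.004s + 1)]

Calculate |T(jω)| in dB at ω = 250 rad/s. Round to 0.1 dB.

At ω = 250 rad/s:
pole (1 + j250·0.2) = 1 + j50 → |·| ≈ 50.01, ∠ ≈ 88.85°
pole (1 + j250·0.004) = 1 + j1 → |·| ≈ 1.4142, ∠ ≈ 45.00°
|T| = 0.0008 · 1 / (50.01 · 1.4142) ≈ 1.1312e-05
Gain = 20 log₁₀(1.1312e-05) ≈ -98.93 dB

-98.9 dB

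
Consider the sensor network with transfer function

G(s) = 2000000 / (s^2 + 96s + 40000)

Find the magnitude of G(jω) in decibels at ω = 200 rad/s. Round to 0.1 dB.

40.4 dB

At s = jω = j200:
quadratic: (j200)² + 96·j200 + 40000 = 0 + j19200 → |·| ≈ 19200, ∠ ≈ 90.00°
|G| = 2000000 / 19200 ≈ 104.17
Gain = 20 log₁₀(104.17) ≈ 40.35 dB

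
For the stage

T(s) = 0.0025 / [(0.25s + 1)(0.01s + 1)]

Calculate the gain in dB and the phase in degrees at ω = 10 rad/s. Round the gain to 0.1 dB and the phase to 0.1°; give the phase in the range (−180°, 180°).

-60.7 dB, -73.9°

At ω = 10 rad/s:
pole (1 + j10·0.25) = 1 + j2.5 → |·| ≈ 2.6926, ∠ ≈ 68.20°
pole (1 + j10·0.01) = 1 + j0.1 → |·| ≈ 1.005, ∠ ≈ 5.71°
|T| = 0.0025 · 1 / (2.6926 · 1.005) ≈ 0.00092385
Gain = 20 log₁₀(0.00092385) ≈ -60.69 dB
∠T = (0°) − (68.20° + 5.71°) = -73.91°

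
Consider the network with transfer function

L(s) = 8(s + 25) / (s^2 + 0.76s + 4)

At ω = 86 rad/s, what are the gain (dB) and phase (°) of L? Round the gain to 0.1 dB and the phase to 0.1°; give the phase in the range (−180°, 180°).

-20.3 dB, -105.7°

At s = jω = j86:
zero (s+25): 25 + j86 → |·| = √(25²+86²) = √8021 ≈ 89.56, ∠ = arctan(86/25) ≈ 73.79°
quadratic: (j86)² + 0.76·j86 + 4 = -7392 + j65.36 → |·| ≈ 7392.3, ∠ ≈ 179.49°
|L| = 8 · 89.56 / 7392.3 ≈ 0.096922
Gain = 20 log₁₀(0.096922) ≈ -20.27 dB
∠L = 73.79° − 179.49° = -105.70°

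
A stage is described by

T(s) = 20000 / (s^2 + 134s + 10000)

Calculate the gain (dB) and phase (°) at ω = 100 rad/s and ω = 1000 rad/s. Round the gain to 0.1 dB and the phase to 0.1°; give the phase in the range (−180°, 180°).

At s = jω = j100:
quadratic: (j100)² + 134·j100 + 10000 = 0 + j13400 → |·| ≈ 13400, ∠ ≈ 90.00°
|T| = 20000 / 13400 ≈ 1.4925
Gain = 20 log₁₀(1.4925) ≈ 3.48 dB
∠T = 0.00° − 90.00° = -90.00°

At s = jω = j1000:
quadratic: (j1000)² + 134·j1000 + 10000 = -990000 + j134000 → |·| ≈ 9.9903e+05, ∠ ≈ 172.29°
|T| = 20000 / 9.9903e+05 ≈ 0.020019
Gain = 20 log₁₀(0.020019) ≈ -33.97 dB
∠T = 0.00° − 172.29° = -172.29°

ω = 100: 3.5 dB, -90.0°; ω = 1000: -34.0 dB, -172.3°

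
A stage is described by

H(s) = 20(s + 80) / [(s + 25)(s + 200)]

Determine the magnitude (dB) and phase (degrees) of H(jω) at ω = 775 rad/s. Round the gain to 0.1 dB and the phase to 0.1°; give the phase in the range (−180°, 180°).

At s = jω = j775:
zero (s+80): 80 + j775 → |·| = √(80²+775²) = √607025 ≈ 779.12, ∠ = arctan(775/80) ≈ 84.11°
pole (s+25): 25 + j775 → |·| = √(25²+775²) = √601250 ≈ 775.4, ∠ = arctan(775/25) ≈ 88.15°
pole (s+200): 200 + j775 → |·| = √(200²+775²) = √640625 ≈ 800.39, ∠ = arctan(775/200) ≈ 75.53°
|H| = 20 · 779.12 / 6.2062e+05 ≈ 0.025108
Gain = 20 log₁₀(0.025108) ≈ -32.00 dB
∠H = 84.11° − 163.68° = -79.57°

-32.0 dB, -79.6°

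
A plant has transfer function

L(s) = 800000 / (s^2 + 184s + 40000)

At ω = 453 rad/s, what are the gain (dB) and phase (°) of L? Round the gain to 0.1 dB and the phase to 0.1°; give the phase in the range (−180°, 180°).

At s = jω = j453:
quadratic: (j453)² + 184·j453 + 40000 = -165209 + j83352 → |·| ≈ 1.8504e+05, ∠ ≈ 153.23°
|L| = 800000 / 1.8504e+05 ≈ 4.3234
Gain = 20 log₁₀(4.3234) ≈ 12.72 dB
∠L = 0.00° − 153.23° = -153.23°

12.7 dB, -153.2°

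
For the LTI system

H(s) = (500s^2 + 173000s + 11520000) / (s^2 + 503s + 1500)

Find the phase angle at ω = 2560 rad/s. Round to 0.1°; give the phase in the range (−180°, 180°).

Substitute s = j2560:
Numerator: 500(j2560)^2 + 173000(j2560) + 11520000 = -3265280000 + j442880000
Denominator: (j2560)^2 + 503(j2560) + 1500 = -6552100 + j1287680
|N| = √(3265280000² + 442880000²) ≈ 3.2952e+09, ∠N ≈ 172.28°
|D| = √(6552100² + 1287680²) ≈ 6.6774e+06, ∠D ≈ 168.88°
∠H = 172.28° − 168.88° = 3.40°

3.4°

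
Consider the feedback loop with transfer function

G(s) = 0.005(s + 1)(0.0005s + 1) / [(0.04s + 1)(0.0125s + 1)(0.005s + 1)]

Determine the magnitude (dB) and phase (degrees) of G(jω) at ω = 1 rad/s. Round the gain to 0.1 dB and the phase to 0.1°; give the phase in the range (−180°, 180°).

At ω = 1 rad/s:
zero (1 + j1·1) = 1 + j1 → |·| ≈ 1.4142, ∠ ≈ 45.00°
zero (1 + j1·0.0005) = 1 + j0.0005 → |·| ≈ 1, ∠ ≈ 0.03°
pole (1 + j1·0.04) = 1 + j0.04 → |·| ≈ 1.0008, ∠ ≈ 2.29°
pole (1 + j1·0.0125) = 1 + j0.0125 → |·| ≈ 1.0001, ∠ ≈ 0.72°
pole (1 + j1·0.005) = 1 + j0.005 → |·| ≈ 1, ∠ ≈ 0.29°
|G| = 0.005 · 1.4142 · 1 / (1.0008 · 1.0001 · 1) ≈ 0.0070646
Gain = 20 log₁₀(0.0070646) ≈ -43.02 dB
∠G = (45.00° + 0.03°) − (2.29° + 0.72° + 0.29°) = 41.73°

-43.0 dB, 41.7°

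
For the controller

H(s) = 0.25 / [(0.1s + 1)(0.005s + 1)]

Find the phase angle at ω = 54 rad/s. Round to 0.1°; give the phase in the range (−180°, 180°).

-94.6°

At ω = 54 rad/s:
pole (1 + j54·0.1) = 1 + j5.4 → |·| ≈ 5.4918, ∠ ≈ 79.51°
pole (1 + j54·0.005) = 1 + j0.27 → |·| ≈ 1.0358, ∠ ≈ 15.11°
∠H = (0°) − (79.51° + 15.11°) = -94.62°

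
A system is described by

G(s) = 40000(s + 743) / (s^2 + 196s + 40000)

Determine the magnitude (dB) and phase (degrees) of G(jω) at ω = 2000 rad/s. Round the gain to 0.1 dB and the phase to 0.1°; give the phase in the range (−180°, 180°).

26.6 dB, -104.7°

At s = jω = j2000:
zero (s+743): 743 + j2000 → |·| = √(743²+2000²) = √4552049 ≈ 2133.6, ∠ = arctan(2000/743) ≈ 69.62°
quadratic: (j2000)² + 196·j2000 + 40000 = -3960000 + j392000 → |·| ≈ 3.9794e+06, ∠ ≈ 174.35°
|G| = 40000 · 2133.6 / 3.9794e+06 ≈ 21.446
Gain = 20 log₁₀(21.446) ≈ 26.63 dB
∠G = 69.62° − 174.35° = -104.73°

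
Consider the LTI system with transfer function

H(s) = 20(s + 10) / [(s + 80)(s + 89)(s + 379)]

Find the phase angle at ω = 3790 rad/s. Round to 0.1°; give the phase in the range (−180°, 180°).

-171.9°

At s = jω = j3790:
zero (s+10): 10 + j3790 → |·| = √(10²+3790²) = √14364200 ≈ 3790, ∠ = arctan(3790/10) ≈ 89.85°
pole (s+80): 80 + j3790 → |·| = √(80²+3790²) = √14370500 ≈ 3790.8, ∠ = arctan(3790/80) ≈ 88.79°
pole (s+89): 89 + j3790 → |·| = √(89²+3790²) = √14372021 ≈ 3791, ∠ = arctan(3790/89) ≈ 88.65°
pole (s+379): 379 + j3790 → |·| = √(379²+3790²) = √14507741 ≈ 3808.9, ∠ = arctan(3790/379) ≈ 84.29°
∠H = 89.85° − 261.73° = -171.88°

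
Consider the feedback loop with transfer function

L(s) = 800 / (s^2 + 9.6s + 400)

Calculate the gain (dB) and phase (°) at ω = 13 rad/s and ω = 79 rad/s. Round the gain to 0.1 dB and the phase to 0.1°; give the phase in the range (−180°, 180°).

ω = 13: 9.7 dB, -28.4°; ω = 79: -17.3 dB, -172.6°

At s = jω = j13:
quadratic: (j13)² + 9.6·j13 + 400 = 231 + j124.8 → |·| ≈ 262.56, ∠ ≈ 28.38°
|L| = 800 / 262.56 ≈ 3.0469
Gain = 20 log₁₀(3.0469) ≈ 9.68 dB
∠L = 0.00° − 28.38° = -28.38°

At s = jω = j79:
quadratic: (j79)² + 9.6·j79 + 400 = -5841 + j758.4 → |·| ≈ 5890, ∠ ≈ 172.60°
|L| = 800 / 5890 ≈ 0.13582
Gain = 20 log₁₀(0.13582) ≈ -17.34 dB
∠L = 0.00° − 172.60° = -172.60°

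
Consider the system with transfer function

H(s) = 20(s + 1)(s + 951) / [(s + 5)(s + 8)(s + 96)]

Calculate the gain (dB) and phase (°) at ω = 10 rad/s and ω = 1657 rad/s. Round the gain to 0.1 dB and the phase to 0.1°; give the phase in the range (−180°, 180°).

ω = 10: 22.8 dB, -35.8°; ω = 1657: -37.1 dB, -116.1°

At s = jω = j10:
zero (s+1): 1 + j10 → |·| = √(1²+10²) = √101 ≈ 10.05, ∠ = arctan(10/1) ≈ 84.29°
zero (s+951): 951 + j10 → |·| = √(951²+10²) = √904501 ≈ 951.05, ∠ = arctan(10/951) ≈ 0.60°
pole (s+5): 5 + j10 → |·| = √(5²+10²) = √125 ≈ 11.18, ∠ = arctan(10/5) ≈ 63.43°
pole (s+8): 8 + j10 → |·| = √(8²+10²) = √164 ≈ 12.806, ∠ = arctan(10/8) ≈ 51.34°
pole (s+96): 96 + j10 → |·| = √(96²+10²) = √9316 ≈ 96.519, ∠ = arctan(10/96) ≈ 5.95°
|H| = 20 · 9558.1 / 13819 ≈ 13.833
Gain = 20 log₁₀(13.833) ≈ 22.82 dB
∠H = 84.89° − 120.72° = -35.83°

At s = jω = j1657:
zero (s+1): 1 + j1657 → |·| = √(1²+1657²) = √2745650 ≈ 1657, ∠ = arctan(1657/1) ≈ 89.97°
zero (s+951): 951 + j1657 → |·| = √(951²+1657²) = √3650050 ≈ 1910.5, ∠ = arctan(1657/951) ≈ 60.15°
pole (s+5): 5 + j1657 → |·| = √(5²+1657²) = √2745674 ≈ 1657, ∠ = arctan(1657/5) ≈ 89.83°
pole (s+8): 8 + j1657 → |·| = √(8²+1657²) = √2745713 ≈ 1657, ∠ = arctan(1657/8) ≈ 89.72°
pole (s+96): 96 + j1657 → |·| = √(96²+1657²) = √2754865 ≈ 1659.8, ∠ = arctan(1657/96) ≈ 86.68°
|H| = 20 · 3.1657e+06 / 4.5572e+09 ≈ 0.013893
Gain = 20 log₁₀(0.013893) ≈ -37.14 dB
∠H = 150.12° − 266.23° = -116.11°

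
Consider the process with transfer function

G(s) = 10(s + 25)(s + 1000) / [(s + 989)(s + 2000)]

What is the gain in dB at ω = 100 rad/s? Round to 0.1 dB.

-5.7 dB

At s = jω = j100:
zero (s+25): 25 + j100 → |·| = √(25²+100²) = √10625 ≈ 103.08, ∠ = arctan(100/25) ≈ 75.96°
zero (s+1000): 1000 + j100 → |·| = √(1000²+100²) = √1010000 ≈ 1005, ∠ = arctan(100/1000) ≈ 5.71°
pole (s+989): 989 + j100 → |·| = √(989²+100²) = √988121 ≈ 994.04, ∠ = arctan(100/989) ≈ 5.77°
pole (s+2000): 2000 + j100 → |·| = √(2000²+100²) = √4010000 ≈ 2002.5, ∠ = arctan(100/2000) ≈ 2.86°
|G| = 10 · 1.036e+05 / 1.9906e+06 ≈ 0.52045
Gain = 20 log₁₀(0.52045) ≈ -5.67 dB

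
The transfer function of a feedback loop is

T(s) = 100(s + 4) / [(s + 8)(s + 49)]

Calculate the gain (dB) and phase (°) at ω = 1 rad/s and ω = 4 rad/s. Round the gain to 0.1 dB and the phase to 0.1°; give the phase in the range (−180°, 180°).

At s = jω = j1:
zero (s+4): 4 + j1 → |·| = √(4²+1²) = √17 ≈ 4.1231, ∠ = arctan(1/4) ≈ 14.04°
pole (s+8): 8 + j1 → |·| = √(8²+1²) = √65 ≈ 8.0623, ∠ = arctan(1/8) ≈ 7.13°
pole (s+49): 49 + j1 → |·| = √(49²+1²) = √2402 ≈ 49.01, ∠ = arctan(1/49) ≈ 1.17°
|T| = 100 · 4.1231 / 395.13 ≈ 1.0435
Gain = 20 log₁₀(1.0435) ≈ 0.37 dB
∠T = 14.04° − 8.30° = 5.74°

At s = jω = j4:
zero (s+4): 4 + j4 → |·| = √(4²+4²) = √32 ≈ 5.6569, ∠ = arctan(4/4) ≈ 45.00°
pole (s+8): 8 + j4 → |·| = √(8²+4²) = √80 ≈ 8.9443, ∠ = arctan(4/8) ≈ 26.57°
pole (s+49): 49 + j4 → |·| = √(49²+4²) = √2417 ≈ 49.163, ∠ = arctan(4/49) ≈ 4.67°
|T| = 100 · 5.6569 / 439.73 ≈ 1.2864
Gain = 20 log₁₀(1.2864) ≈ 2.19 dB
∠T = 45.00° − 31.24° = 13.76°

ω = 1: 0.4 dB, 5.7°; ω = 4: 2.2 dB, 13.8°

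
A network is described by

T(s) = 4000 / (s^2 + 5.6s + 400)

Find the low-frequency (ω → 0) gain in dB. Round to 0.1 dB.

T(0) = 4000 / 400 = 10
20 log₁₀(10) ≈ 20.00 dB

20.0 dB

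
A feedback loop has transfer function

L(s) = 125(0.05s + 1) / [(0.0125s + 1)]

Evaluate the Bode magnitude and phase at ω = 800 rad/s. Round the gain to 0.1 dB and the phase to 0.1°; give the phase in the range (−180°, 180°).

53.9 dB, 4.3°

At ω = 800 rad/s:
zero (1 + j800·0.05) = 1 + j40 → |·| ≈ 40.012, ∠ ≈ 88.57°
pole (1 + j800·0.0125) = 1 + j10 → |·| ≈ 10.05, ∠ ≈ 84.29°
|L| = 125 · 40.012 / (10.05) ≈ 497.66
Gain = 20 log₁₀(497.66) ≈ 53.94 dB
∠L = (88.57°) − (84.29°) = 4.28°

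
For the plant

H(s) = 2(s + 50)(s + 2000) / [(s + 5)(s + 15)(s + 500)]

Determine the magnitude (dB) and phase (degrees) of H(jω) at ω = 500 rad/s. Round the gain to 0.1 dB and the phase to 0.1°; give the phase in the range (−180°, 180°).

-38.6 dB, -124.4°

At s = jω = j500:
zero (s+50): 50 + j500 → |·| = √(50²+500²) = √252500 ≈ 502.49, ∠ = arctan(500/50) ≈ 84.29°
zero (s+2000): 2000 + j500 → |·| = √(2000²+500²) = √4250000 ≈ 2061.6, ∠ = arctan(500/2000) ≈ 14.04°
pole (s+5): 5 + j500 → |·| = √(5²+500²) = √250025 ≈ 500.02, ∠ = arctan(500/5) ≈ 89.43°
pole (s+15): 15 + j500 → |·| = √(15²+500²) = √250225 ≈ 500.22, ∠ = arctan(500/15) ≈ 88.28°
pole (s+500): 500 + j500 → |·| = √(500²+500²) = √500000 ≈ 707.11, ∠ = arctan(500/500) ≈ 45.00°
|H| = 2 · 1.0359e+06 / 1.7686e+08 ≈ 0.011714
Gain = 20 log₁₀(0.011714) ≈ -38.63 dB
∠H = 98.33° − 222.71° = -124.38°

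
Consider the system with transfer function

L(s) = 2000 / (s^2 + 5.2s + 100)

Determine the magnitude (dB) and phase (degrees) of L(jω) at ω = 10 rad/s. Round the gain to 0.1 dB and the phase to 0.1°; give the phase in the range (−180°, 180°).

At s = jω = j10:
quadratic: (j10)² + 5.2·j10 + 100 = 0 + j52 → |·| ≈ 52, ∠ ≈ 90.00°
|L| = 2000 / 52 ≈ 38.462
Gain = 20 log₁₀(38.462) ≈ 31.70 dB
∠L = 0.00° − 90.00° = -90.00°

31.7 dB, -90.0°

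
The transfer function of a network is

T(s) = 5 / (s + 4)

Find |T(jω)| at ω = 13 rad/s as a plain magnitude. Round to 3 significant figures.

At s = jω = j13:
pole (s+4): 4 + j13 → |·| = √(4²+13²) = √185 ≈ 13.601, ∠ = arctan(13/4) ≈ 72.90°
|T| = 5 / 13.601 ≈ 0.36762

0.368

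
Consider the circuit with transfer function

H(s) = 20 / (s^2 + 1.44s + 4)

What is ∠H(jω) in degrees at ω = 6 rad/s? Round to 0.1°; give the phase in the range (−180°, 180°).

At s = jω = j6:
quadratic: (j6)² + 1.44·j6 + 4 = -32 + j8.64 → |·| ≈ 33.146, ∠ ≈ 164.89°
∠H = 0.00° − 164.89° = -164.89°

-164.9°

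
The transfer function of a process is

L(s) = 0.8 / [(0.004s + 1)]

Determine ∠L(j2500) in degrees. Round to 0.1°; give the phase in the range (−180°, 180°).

At ω = 2500 rad/s:
pole (1 + j2500·0.004) = 1 + j10 → |·| ≈ 10.05, ∠ ≈ 84.29°
∠L = (0°) − (84.29°) = -84.29°

-84.3°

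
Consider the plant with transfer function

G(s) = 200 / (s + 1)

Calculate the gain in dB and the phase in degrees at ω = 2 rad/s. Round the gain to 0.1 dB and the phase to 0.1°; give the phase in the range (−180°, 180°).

39.0 dB, -63.4°

Substitute s = j2:
Numerator: 200 = 200 + j0
Denominator: (j2) + 1 = 1 + j2
|N| = √(200² + 0²) ≈ 200, ∠N ≈ 0.00°
|D| = √(1² + 2²) ≈ 2.2361, ∠D ≈ 63.43°
|G| = 200 / 2.2361 ≈ 89.441
Gain = 20 log₁₀(89.441) ≈ 39.03 dB
∠G = 0.00° − 63.43° = -63.43°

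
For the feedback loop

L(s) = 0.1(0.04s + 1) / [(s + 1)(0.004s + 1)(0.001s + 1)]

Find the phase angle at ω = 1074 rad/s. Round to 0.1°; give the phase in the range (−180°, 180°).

At ω = 1074 rad/s:
zero (1 + j1074·0.04) = 1 + j42.96 → |·| ≈ 42.972, ∠ ≈ 88.67°
pole (1 + j1074·1) = 1 + j1074 → |·| ≈ 1074, ∠ ≈ 89.95°
pole (1 + j1074·0.004) = 1 + j4.296 → |·| ≈ 4.4109, ∠ ≈ 76.90°
pole (1 + j1074·0.001) = 1 + j1.074 → |·| ≈ 1.4675, ∠ ≈ 47.04°
∠L = (88.67°) − (89.95° + 76.90° + 47.04°) = -125.22°

-125.2°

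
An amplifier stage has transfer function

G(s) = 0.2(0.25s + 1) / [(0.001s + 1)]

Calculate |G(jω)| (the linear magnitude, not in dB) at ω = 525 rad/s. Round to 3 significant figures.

23.2

At ω = 525 rad/s:
zero (1 + j525·0.25) = 1 + j131.25 → |·| ≈ 131.25, ∠ ≈ 89.56°
pole (1 + j525·0.001) = 1 + j0.525 → |·| ≈ 1.1294, ∠ ≈ 27.70°
|G| = 0.2 · 131.25 / (1.1294) ≈ 23.242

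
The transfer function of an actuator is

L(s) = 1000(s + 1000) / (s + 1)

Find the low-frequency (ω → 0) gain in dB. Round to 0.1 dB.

120.0 dB

L(0) = 1000·1000 / (1) = 1e+06
20 log₁₀(1e+06) ≈ 120.00 dB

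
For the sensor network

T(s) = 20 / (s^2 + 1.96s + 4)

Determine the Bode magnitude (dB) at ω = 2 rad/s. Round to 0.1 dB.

At s = jω = j2:
quadratic: (j2)² + 1.96·j2 + 4 = 0 + j3.92 → |·| ≈ 3.92, ∠ ≈ 90.00°
|T| = 20 / 3.92 ≈ 5.102
Gain = 20 log₁₀(5.102) ≈ 14.15 dB

14.2 dB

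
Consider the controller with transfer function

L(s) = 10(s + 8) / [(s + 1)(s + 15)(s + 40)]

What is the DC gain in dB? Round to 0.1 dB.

L(0) = 10·8 / (1·15·40) ≈ 0.13333
20 log₁₀(0.13333) ≈ -17.50 dB

-17.5 dB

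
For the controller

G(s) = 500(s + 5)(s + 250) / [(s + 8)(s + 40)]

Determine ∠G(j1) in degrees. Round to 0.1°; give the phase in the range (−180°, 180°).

3.0°

At s = jω = j1:
zero (s+5): 5 + j1 → |·| = √(5²+1²) = √26 ≈ 5.099, ∠ = arctan(1/5) ≈ 11.31°
zero (s+250): 250 + j1 → |·| = √(250²+1²) = √62501 ≈ 250, ∠ = arctan(1/250) ≈ 0.23°
pole (s+8): 8 + j1 → |·| = √(8²+1²) = √65 ≈ 8.0623, ∠ = arctan(1/8) ≈ 7.13°
pole (s+40): 40 + j1 → |·| = √(40²+1²) = √1601 ≈ 40.012, ∠ = arctan(1/40) ≈ 1.43°
∠G = 11.54° − 8.56° = 2.98°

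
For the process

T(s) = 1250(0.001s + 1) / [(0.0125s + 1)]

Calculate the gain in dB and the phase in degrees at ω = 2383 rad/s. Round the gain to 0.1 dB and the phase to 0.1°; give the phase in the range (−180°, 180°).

40.7 dB, -20.8°

At ω = 2383 rad/s:
zero (1 + j2383·0.001) = 1 + j2.383 → |·| ≈ 2.5843, ∠ ≈ 67.24°
pole (1 + j2383·0.0125) = 1 + j29.7875 → |·| ≈ 29.804, ∠ ≈ 88.08°
|T| = 1250 · 2.5843 / (29.804) ≈ 108.39
Gain = 20 log₁₀(108.39) ≈ 40.70 dB
∠T = (67.24°) − (88.08°) = -20.84°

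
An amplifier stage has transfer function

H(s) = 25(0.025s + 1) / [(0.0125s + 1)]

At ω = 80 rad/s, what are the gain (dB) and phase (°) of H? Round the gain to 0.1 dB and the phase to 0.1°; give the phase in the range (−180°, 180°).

At ω = 80 rad/s:
zero (1 + j80·0.025) = 1 + j2 → |·| ≈ 2.2361, ∠ ≈ 63.43°
pole (1 + j80·0.0125) = 1 + j1 → |·| ≈ 1.4142, ∠ ≈ 45.00°
|H| = 25 · 2.2361 / (1.4142) ≈ 39.529
Gain = 20 log₁₀(39.529) ≈ 31.94 dB
∠H = (63.43°) − (45.00°) = 18.43°

31.9 dB, 18.4°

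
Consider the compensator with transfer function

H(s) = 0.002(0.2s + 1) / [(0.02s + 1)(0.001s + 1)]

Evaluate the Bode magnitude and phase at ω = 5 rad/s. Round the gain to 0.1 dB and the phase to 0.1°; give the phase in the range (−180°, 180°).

At ω = 5 rad/s:
zero (1 + j5·0.2) = 1 + j1 → |·| ≈ 1.4142, ∠ ≈ 45.00°
pole (1 + j5·0.02) = 1 + j0.1 → |·| ≈ 1.005, ∠ ≈ 5.71°
pole (1 + j5·0.001) = 1 + j0.005 → |·| ≈ 1, ∠ ≈ 0.29°
|H| = 0.002 · 1.4142 / (1.005 · 1) ≈ 0.0028143
Gain = 20 log₁₀(0.0028143) ≈ -51.01 dB
∠H = (45.00°) − (5.71° + 0.29°) = 39.00°

-51.0 dB, 39.0°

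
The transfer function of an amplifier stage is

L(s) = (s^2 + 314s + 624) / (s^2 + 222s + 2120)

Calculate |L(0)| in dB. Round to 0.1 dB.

-10.6 dB

L(0) = 624 / 2120 ≈ 0.29434
20 log₁₀(0.29434) ≈ -10.62 dB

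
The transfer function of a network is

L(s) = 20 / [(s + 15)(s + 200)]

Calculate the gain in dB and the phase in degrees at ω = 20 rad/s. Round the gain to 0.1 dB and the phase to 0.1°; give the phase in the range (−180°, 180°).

-48.0 dB, -58.8°

At s = jω = j20:
pole (s+15): 15 + j20 → |·| = √(15²+20²) = √625 ≈ 25, ∠ = arctan(20/15) ≈ 53.13°
pole (s+200): 200 + j20 → |·| = √(200²+20²) = √40400 ≈ 201, ∠ = arctan(20/200) ≈ 5.71°
|L| = 20 / 5025 ≈ 0.0039801
Gain = 20 log₁₀(0.0039801) ≈ -48.00 dB
∠L = 0.00° − 58.84° = -58.84°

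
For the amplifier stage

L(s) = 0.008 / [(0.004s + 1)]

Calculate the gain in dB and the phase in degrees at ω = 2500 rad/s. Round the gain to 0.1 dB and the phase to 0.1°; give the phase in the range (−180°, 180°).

At ω = 2500 rad/s:
pole (1 + j2500·0.004) = 1 + j10 → |·| ≈ 10.05, ∠ ≈ 84.29°
|L| = 0.008 · 1 / (10.05) ≈ 0.00079602
Gain = 20 log₁₀(0.00079602) ≈ -61.98 dB
∠L = (0°) − (84.29°) = -84.29°

-62.0 dB, -84.3°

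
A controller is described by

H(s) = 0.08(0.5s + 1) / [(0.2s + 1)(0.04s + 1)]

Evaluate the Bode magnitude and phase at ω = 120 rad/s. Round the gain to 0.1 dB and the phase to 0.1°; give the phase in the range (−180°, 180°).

At ω = 120 rad/s:
zero (1 + j120·0.5) = 1 + j60 → |·| ≈ 60.008, ∠ ≈ 89.05°
pole (1 + j120·0.2) = 1 + j24 → |·| ≈ 24.021, ∠ ≈ 87.61°
pole (1 + j120·0.04) = 1 + j4.8 → |·| ≈ 4.9031, ∠ ≈ 78.23°
|H| = 0.08 · 60.008 / (24.021 · 4.9031) ≈ 0.04076
Gain = 20 log₁₀(0.04076) ≈ -27.80 dB
∠H = (89.05°) − (87.61° + 78.23°) = -76.79°

-27.8 dB, -76.8°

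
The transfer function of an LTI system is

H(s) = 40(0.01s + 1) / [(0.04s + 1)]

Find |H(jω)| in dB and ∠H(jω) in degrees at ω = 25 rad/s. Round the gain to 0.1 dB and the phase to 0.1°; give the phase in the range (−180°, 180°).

At ω = 25 rad/s:
zero (1 + j25·0.01) = 1 + j0.25 → |·| ≈ 1.0308, ∠ ≈ 14.04°
pole (1 + j25·0.04) = 1 + j1 → |·| ≈ 1.4142, ∠ ≈ 45.00°
|H| = 40 · 1.0308 / (1.4142) ≈ 29.156
Gain = 20 log₁₀(29.156) ≈ 29.29 dB
∠H = (14.04°) − (45.00°) = -30.96°

29.3 dB, -31.0°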